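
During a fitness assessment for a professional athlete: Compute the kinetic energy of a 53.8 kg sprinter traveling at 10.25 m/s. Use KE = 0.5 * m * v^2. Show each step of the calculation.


Velocity squared = 105.0625
KE = 0.5 * 53.8 * 105.0625 = 2826.18 J

2826.18 J


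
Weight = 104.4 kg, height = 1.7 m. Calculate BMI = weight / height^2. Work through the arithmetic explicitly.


height^2 = 1.7^2 = 2.89
BMI = 104.4 / 2.89 = 36.12 kg/m^2

36.12 kg/m^2


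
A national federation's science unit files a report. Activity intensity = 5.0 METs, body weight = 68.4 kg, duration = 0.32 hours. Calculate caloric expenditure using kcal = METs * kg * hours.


kcal = 5.0 * 68.4 * 0.32
= 342.0 * 0.32
= 109.44 kcal

109.44 kcal


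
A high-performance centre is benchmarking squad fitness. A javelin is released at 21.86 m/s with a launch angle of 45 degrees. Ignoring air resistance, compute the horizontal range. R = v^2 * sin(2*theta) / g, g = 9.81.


Launch speed squared = 477.8596
sin(2 * 45 deg) = 1.0
Range = 477.8596 * 1.0 / 9.81
= 48.711 m

48.711 m


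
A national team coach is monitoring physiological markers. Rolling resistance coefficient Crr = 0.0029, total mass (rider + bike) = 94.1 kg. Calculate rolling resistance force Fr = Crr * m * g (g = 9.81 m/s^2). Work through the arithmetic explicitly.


Fr = Crr * m * g
= 0.0029 * 94.1 * 9.81
= 2.677 N

2.677 N


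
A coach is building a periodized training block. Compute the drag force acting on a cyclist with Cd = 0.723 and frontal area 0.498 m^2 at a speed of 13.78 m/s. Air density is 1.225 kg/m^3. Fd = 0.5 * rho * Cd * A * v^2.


Step 1: v^2 = 189.8884
Step 2: Fd = 0.5 * 1.225 * 0.723 * 0.498 * 189.8884
= 41.877 N

41.877 N


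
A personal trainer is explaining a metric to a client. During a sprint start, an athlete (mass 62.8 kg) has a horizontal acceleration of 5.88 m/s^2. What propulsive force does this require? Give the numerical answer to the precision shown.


Propulsive force = mass * acceleration
= 62.8 kg * 5.88 m/s^2
= 369.26 N

369.26 N


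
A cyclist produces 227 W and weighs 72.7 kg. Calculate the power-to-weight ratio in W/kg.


P/W = power / mass
= 227 / 72.7
= 3.122 W/kg

3.122 W/kg


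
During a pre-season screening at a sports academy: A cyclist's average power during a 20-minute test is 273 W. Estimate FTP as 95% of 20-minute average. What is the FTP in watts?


FTP = 20-min power * 0.95
= 273 * 0.95
= 259.35 W

259.35 W


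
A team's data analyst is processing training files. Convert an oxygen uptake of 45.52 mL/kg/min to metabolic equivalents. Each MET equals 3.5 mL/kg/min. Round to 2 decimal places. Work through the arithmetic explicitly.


One MET = 3.5 mL/kg/min
Number of METs = 45.52 / 3.5
= 13.01 METs

13.01 METs


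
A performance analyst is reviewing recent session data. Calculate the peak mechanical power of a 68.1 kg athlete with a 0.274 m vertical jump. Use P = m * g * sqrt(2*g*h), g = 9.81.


First, sqrt(2gh) = sqrt(2 * 9.81 * 0.274)
= sqrt(5.37588) = 2.318594 m/s
Power = 68.1 * 9.81 * 2.318594 = 1548.96 W

1548.96 W


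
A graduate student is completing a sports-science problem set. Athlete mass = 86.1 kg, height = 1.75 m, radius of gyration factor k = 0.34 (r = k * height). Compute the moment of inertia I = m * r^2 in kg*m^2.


r = k * height = 0.34 * 1.75 = 0.595 m
r^2 = 0.595^2 = 0.354025
I = 86.1 * 0.354025 = 30.482 kg*m^2

30.482 kg*m^2


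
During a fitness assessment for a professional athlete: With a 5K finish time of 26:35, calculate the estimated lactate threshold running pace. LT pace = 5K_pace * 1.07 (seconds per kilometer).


Race duration = 1595 s for 5 km
Average pace = 1595 / 5 = 319.0 s/km
LT pace = 319.0 * 1.07
= 341.33 s/km

341.33 s/km


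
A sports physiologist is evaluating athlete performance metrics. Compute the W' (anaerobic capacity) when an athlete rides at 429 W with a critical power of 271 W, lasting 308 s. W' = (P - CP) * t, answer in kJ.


Above-CP power = 158 W
Duration = 308 s
W' = 158 * 308 = 48664 J
Convert: 48664 / 1000 = 48.664 kJ

48.664 kJ


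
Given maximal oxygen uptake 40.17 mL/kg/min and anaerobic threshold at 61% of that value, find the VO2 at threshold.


Percentage as decimal = 0.61
VO2 at AT = 40.17 * 0.61 = 24.5 mL/kg/min

24.5 mL/kg/min


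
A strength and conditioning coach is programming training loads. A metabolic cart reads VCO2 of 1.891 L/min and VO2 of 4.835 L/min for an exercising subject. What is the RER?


RER = VCO2 / VO2 = 1.891 / 4.835 = 0.3911

0.3911


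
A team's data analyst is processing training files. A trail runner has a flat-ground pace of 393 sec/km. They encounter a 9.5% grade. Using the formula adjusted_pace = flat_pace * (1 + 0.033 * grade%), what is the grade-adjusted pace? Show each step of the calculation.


Grade factor = 1 + 0.033 * 9.5 = 1.3135
Adjusted = 393 * 1.3135 = 516.21 sec/km

516.21 s/km


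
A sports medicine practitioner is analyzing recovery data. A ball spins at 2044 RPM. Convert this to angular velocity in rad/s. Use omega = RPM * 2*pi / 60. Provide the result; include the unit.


omega = 2044 * 2 * pi / 60
= 2044 * 6.28318531 / 60
= 12842.831 / 60
= 214.047 rad/s

214.047 rad/s


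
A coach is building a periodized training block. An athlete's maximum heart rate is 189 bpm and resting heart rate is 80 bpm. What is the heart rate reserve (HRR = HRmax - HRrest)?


HRR = HRmax - HRrest
= 189 - 80
= 109 bpm

109 bpm


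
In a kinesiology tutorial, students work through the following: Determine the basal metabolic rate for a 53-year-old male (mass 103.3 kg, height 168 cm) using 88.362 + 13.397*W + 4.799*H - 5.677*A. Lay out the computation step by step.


BMR = 88.362 + 13.397*103.3 + 4.799*168 - 5.677*53
= 1977.62 kcal/day

1977.62 kcal/day


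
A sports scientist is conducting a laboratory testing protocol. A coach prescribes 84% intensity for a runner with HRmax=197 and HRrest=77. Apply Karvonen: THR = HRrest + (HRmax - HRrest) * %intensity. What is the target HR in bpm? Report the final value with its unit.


Heart rate reserve = 197 - 77 = 120
Intensity fraction = 84 / 100 = 0.84
THR = 77 + 120 * 0.84 = 177.8 bpm

177.8 bpm


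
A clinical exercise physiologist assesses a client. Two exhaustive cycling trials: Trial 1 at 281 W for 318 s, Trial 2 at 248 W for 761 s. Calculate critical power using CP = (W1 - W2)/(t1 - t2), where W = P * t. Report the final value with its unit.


W1 = 281 * 318 = 89358 J
W2 = 248 * 761 = 188728 J
CP = (89358 - 188728) / (318 - 761)
= -99370 / -443
= 224.31 W

224.31 W


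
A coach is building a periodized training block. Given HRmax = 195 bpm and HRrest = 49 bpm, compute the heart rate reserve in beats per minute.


Heart rate reserve = maximum HR minus resting HR
HRR = 195 - 49 = 146 bpm

146 bpm


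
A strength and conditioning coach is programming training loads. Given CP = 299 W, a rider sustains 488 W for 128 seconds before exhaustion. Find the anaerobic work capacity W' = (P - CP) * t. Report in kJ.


Excess power = 488 - 299 = 189 W
Work above CP = 189 * 128 = 24192 J
W' = 24.192 kJ

24.192 kJ


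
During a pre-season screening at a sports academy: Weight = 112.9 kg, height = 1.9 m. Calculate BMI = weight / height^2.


height^2 = 1.9^2 = 3.61
BMI = 112.9 / 3.61 = 31.27 kg/m^2

31.27 kg/m^2


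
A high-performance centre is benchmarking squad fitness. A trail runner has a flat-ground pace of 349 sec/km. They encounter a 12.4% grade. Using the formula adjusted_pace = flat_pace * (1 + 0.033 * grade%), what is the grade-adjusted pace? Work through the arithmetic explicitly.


Grade factor = 1 + 0.033 * 12.4 = 1.4092
Adjusted = 349 * 1.4092 = 491.81 sec/km

491.81 s/km


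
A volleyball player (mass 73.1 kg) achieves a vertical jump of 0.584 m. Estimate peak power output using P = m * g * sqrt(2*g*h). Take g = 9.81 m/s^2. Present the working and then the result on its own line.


2 * g * h = 2 * 9.81 * 0.584 = 11.45808
sqrt(11.45808) = 3.384979 m/s
P = 73.1 * 9.81 * 3.384979 = 2427.41 W

2427.41 W


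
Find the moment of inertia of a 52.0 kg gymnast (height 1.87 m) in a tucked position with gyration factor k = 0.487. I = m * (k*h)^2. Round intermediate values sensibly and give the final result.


Radius of gyration = 0.487 * 1.87 = 0.91069 m
I = 52.0 * 0.91069^2
= 52.0 * 0.829356
= 43.127 kg*m^2

43.127 kg*m^2


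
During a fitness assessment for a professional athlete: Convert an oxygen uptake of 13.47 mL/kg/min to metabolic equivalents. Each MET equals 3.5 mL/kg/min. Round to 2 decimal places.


One MET = 3.5 mL/kg/min
Number of METs = 13.47 / 3.5
= 3.85 METs

3.85 METs


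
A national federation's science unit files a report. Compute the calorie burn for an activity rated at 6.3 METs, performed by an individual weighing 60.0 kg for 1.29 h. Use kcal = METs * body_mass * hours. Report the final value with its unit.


Product of METs and mass = 6.3 * 60.0 = 378.0
Total kcal = 378.0 * 1.29 = 487.62 kcal

487.62 kcal


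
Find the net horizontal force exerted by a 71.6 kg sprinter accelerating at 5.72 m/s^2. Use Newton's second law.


Newton's second law: F = m * a
F = 71.6 * 5.72 = 409.55 N

409.55 N


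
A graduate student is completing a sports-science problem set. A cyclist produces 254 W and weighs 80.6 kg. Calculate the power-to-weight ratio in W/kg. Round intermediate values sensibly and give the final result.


P/W = power / mass
= 254 / 80.6
= 3.151 W/kg

3.151 W/kg


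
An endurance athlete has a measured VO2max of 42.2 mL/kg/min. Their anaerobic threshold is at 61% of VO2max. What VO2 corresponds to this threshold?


Anaerobic threshold VO2 = VO2max * 61%
= 42.2 * 0.61
= 25.74 mL/kg/min

25.74 mL/kg/min


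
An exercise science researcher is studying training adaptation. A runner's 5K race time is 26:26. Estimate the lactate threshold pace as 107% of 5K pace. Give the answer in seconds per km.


Total race time = 26*60 + 26 = 1586 seconds
5K pace = 1586 / 5 = 317.2 sec/km
LT pace = 317.2 * 1.07 = 339.4 sec/km

339.4 s/km


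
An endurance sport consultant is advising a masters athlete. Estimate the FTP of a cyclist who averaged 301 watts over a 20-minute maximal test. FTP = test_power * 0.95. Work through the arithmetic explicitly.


FTP = 301 * 0.95 = 285.95 W

285.95 W


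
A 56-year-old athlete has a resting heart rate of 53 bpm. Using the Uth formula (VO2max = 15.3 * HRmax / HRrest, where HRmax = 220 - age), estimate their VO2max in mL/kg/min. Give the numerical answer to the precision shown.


HRmax = 220 - 56 = 164 bpm
Ratio = HRmax / HRrest = 164 / 53 = 3.0943
VO2max = 15.3 * 3.0943 = 47.34 mL/kg/min

47.34 mL/kg/min


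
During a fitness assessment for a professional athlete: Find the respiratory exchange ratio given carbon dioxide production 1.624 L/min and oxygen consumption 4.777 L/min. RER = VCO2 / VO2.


VCO2 = 1.624 L/min
VO2 = 4.777 L/min
RER = 1.624 / 4.777 = 0.34

0.34


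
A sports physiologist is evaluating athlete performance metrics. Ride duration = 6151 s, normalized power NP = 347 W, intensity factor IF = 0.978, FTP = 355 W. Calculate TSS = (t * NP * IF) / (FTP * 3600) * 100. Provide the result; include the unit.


Numerator = 6151 * 347 * 0.978 = 2087440.266
Denominator = 355 * 3600 = 1278000
TSS = 2087440.266 / 1278000 * 100
= 163.34

163.34 TSS


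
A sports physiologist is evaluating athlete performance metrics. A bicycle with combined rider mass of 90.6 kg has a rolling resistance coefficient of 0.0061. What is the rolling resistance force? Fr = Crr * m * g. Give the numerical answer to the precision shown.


Fr = 0.0061 * 90.6 * 9.81
= 0.55266 * 9.81
= 5.422 N

5.422 N


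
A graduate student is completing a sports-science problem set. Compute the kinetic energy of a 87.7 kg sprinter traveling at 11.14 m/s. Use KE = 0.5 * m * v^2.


Velocity squared = 124.0996
KE = 0.5 * 87.7 * 124.0996 = 5441.77 J

5441.77 J


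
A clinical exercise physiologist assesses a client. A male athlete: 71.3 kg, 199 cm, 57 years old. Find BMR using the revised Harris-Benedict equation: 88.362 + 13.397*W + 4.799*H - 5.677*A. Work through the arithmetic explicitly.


Intercept = 88.362
Weight contribution = 13.397 * 71.3 = 955.2061
Height contribution = 4.799 * 199 = 955.001
Age contribution = 5.677 * 57 = 323.589
BMR = 88.362 + 955.2061 + 955.001 - 323.589
= 1674.98 kcal/day

1674.98 kcal/day


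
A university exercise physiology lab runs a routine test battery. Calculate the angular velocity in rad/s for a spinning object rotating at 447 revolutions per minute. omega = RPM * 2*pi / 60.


omega = RPM * 2*pi / 60
= 447 * 6.28318531 / 60
= 46.81 rad/s

46.81 rad/s


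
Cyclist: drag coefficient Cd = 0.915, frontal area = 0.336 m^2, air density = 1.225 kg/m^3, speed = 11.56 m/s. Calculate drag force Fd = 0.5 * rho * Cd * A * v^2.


v^2 = 11.56^2 = 133.6336
Fd = 0.5 * 1.225 * 0.915 * 0.336 * 133.6336
= 25.164 N

25.164 N


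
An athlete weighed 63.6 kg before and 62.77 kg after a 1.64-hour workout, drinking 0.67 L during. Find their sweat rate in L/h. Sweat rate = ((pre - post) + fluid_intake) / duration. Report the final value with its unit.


Body mass change = 0.83 kg
Total sweat loss = 0.83 + 0.67 = 1.5 L
Rate = 1.5 / 1.64 = 0.915 L/h

0.915 L/h


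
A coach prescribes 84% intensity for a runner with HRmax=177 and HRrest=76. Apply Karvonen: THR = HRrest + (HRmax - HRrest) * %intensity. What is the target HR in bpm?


Heart rate reserve = 177 - 76 = 101
Intensity fraction = 84 / 100 = 0.84
THR = 76 + 101 * 0.84 = 160.84 bpm

160.84 bpm


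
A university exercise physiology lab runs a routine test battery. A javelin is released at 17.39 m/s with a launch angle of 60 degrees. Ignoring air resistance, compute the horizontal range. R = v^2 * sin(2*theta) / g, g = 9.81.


Launch speed squared = 302.4121
sin(2 * 60 deg) = 0.866025
Range = 302.4121 * 0.866025 / 9.81
= 26.697 m

26.697 m


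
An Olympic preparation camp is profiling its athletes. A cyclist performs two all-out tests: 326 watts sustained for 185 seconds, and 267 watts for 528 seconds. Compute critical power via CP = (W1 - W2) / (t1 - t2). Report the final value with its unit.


W1 = P1 * t1 = 326 * 185 = 60310 J
W2 = P2 * t2 = 267 * 528 = 140976 J
CP = (60310 - 140976) / (185 - 528)
= 235.18 W

235.18 W


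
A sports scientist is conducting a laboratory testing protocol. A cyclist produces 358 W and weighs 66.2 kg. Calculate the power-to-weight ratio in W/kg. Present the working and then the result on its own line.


P/W = power / mass
= 358 / 66.2
= 5.408 W/kg

5.408 W/kg


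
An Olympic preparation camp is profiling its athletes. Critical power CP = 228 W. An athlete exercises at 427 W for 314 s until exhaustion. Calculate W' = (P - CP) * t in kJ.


P - CP = 427 - 228 = 199 W
W' = 199 * 314 = 62486 J
= 62486 / 1000 = 62.486 kJ

62.486 kJ


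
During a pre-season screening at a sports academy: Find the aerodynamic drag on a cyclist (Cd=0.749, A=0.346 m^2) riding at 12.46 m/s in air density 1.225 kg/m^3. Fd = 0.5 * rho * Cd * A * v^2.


Fd = 0.5 * 1.225 * 0.749 * 0.346 * 12.46^2
= 0.5 * 1.225 * 0.749 * 0.346 * 155.2516
= 24.643 N

24.643 N


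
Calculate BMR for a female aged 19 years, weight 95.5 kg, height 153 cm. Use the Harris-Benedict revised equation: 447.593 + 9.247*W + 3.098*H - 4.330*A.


Substituting values:
W term = 9.247 * 95.5 = 883.0885
H term = 3.098 * 153 = 473.994
A term = 4.330 * 19 = 82.27
BMR = 1722.41 kcal/day

1722.41 kcal/day


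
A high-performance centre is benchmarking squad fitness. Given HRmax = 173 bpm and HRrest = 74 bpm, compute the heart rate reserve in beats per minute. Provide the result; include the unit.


Heart rate reserve = maximum HR minus resting HR
HRR = 173 - 74 = 99 bpm

99 bpm


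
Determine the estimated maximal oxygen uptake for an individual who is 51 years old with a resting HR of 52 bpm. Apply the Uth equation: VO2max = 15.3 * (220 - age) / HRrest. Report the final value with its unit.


HRmax = 220 - 51 = 169
VO2max = 15.3 * (169 / 52)
= 15.3 * 3.25
= 49.73 mL/kg/min

49.73 mL/kg/min


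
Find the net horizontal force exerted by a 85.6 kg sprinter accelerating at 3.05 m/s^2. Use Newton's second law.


Newton's second law: F = m * a
F = 85.6 * 3.05 = 261.08 N

261.08 N


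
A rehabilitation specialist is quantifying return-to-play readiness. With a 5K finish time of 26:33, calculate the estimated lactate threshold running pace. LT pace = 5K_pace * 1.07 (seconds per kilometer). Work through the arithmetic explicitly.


Race duration = 1593 s for 5 km
Average pace = 1593 / 5 = 318.6 s/km
LT pace = 318.6 * 1.07
= 340.9 s/km

340.9 s/km


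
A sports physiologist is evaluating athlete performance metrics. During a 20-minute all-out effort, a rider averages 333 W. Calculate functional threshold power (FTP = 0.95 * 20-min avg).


FTP = 0.95 * 333
= 316.35 W

316.35 W


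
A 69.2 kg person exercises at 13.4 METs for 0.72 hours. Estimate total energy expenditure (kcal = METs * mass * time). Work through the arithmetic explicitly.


Energy = METs * mass(kg) * time(h)
= 13.4 * 69.2 * 0.72
= 667.64 kcal

667.64 kcal


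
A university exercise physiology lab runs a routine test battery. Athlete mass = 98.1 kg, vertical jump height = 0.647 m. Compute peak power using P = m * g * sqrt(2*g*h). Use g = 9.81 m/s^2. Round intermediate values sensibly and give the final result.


sqrt(2 * 9.81 * 0.647) = sqrt(12.69414) = 3.562884 m/s
P = 98.1 * 9.81 * 3.562884
= 3428.78 W

3428.78 W


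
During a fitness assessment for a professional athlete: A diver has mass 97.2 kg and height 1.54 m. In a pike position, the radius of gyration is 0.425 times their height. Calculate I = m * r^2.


r = 0.425 * 1.54 = 0.6545 m
I = m * r^2 = 97.2 * 0.42837 = 41.638 kg*m^2

41.638 kg*m^2


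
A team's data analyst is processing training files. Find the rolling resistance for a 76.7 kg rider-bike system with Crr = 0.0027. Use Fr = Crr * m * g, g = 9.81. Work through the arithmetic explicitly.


m * g = 76.7 * 9.81 = 752.427 N
Fr = 0.0027 * 752.427 = 2.032 N

2.032 N


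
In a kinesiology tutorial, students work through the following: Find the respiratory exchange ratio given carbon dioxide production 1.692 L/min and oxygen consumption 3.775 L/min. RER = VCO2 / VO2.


VCO2 = 1.692 L/min
VO2 = 3.775 L/min
RER = 1.692 / 3.775 = 0.4482

0.4482


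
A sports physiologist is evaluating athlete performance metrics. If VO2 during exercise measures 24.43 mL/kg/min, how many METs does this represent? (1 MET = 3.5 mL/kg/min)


METs = VO2 / 3.5 = 24.43 / 3.5 = 6.98

6.98 METs


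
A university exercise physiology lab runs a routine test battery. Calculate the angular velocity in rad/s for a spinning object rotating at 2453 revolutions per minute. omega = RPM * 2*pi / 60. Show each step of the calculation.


omega = RPM * 2*pi / 60
= 2453 * 6.28318531 / 60
= 256.878 rad/s

256.878 rad/s


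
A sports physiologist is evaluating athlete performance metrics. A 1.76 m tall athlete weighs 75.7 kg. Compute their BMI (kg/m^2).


height^2 = 3.0976 m^2
BMI = 75.7 / 3.0976 = 24.44 kg/m^2

24.44 kg/m^2


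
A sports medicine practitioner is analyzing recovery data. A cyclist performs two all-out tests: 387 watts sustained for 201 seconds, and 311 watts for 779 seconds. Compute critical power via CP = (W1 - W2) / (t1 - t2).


W1 = P1 * t1 = 387 * 201 = 77787 J
W2 = P2 * t2 = 311 * 779 = 242269 J
CP = (77787 - 242269) / (201 - 779)
= 284.57 W

284.57 W


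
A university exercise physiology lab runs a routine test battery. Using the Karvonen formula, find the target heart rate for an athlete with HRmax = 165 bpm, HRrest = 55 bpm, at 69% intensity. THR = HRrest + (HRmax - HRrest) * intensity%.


HRR = 165 - 55 = 110
THR = 55 + 110 * 0.69
= 55 + 75.9
= 130.9 bpm

130.9 bpm


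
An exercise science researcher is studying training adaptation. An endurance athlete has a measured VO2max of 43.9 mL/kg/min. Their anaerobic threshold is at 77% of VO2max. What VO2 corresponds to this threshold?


Anaerobic threshold VO2 = VO2max * 77%
= 43.9 * 0.77
= 33.8 mL/kg/min

33.8 mL/kg/min


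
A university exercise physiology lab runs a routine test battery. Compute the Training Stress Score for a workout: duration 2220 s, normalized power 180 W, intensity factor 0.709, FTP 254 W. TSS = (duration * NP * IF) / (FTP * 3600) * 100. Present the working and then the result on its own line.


Product = 2220 * 180 * 0.709 = 283316.4
Base = 254 * 3600 = 914400
TSS = 283316.4 / 914400 * 100 = 30.98

30.98 TSS


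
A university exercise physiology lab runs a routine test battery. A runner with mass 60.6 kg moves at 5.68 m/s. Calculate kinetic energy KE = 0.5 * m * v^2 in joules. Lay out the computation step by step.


v^2 = 5.68^2 = 32.2624
KE = 0.5 * 60.6 * 32.2624
= 977.55 J

977.55 J


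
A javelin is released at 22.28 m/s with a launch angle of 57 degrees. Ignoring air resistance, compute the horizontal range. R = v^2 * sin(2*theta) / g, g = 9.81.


Launch speed squared = 496.3984
sin(2 * 57 deg) = 0.913545
Range = 496.3984 * 0.913545 / 9.81
= 46.227 m

46.227 m


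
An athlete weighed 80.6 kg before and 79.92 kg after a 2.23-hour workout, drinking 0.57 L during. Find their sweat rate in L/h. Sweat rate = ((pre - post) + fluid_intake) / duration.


Body mass change = 0.68 kg
Total sweat loss = 0.68 + 0.57 = 1.25 L
Rate = 1.25 / 2.23 = 0.561 L/h

0.561 L/h


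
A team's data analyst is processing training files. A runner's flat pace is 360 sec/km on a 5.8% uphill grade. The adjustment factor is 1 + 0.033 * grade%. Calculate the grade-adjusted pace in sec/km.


Factor = 1 + 0.033 * 5.8 = 1.1914
Adjusted pace = 360 * 1.1914
= 428.9 sec/km

428.9 s/km


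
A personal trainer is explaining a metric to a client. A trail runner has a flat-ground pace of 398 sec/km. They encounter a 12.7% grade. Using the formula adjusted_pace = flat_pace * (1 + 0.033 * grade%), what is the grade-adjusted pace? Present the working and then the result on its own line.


Grade factor = 1 + 0.033 * 12.7 = 1.4191
Adjusted = 398 * 1.4191 = 564.8 sec/km

564.8 s/km


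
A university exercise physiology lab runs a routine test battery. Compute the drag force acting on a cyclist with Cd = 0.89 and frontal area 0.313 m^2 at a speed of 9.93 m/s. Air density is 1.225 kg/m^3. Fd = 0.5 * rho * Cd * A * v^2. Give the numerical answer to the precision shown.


Step 1: v^2 = 98.6049
Step 2: Fd = 0.5 * 1.225 * 0.89 * 0.313 * 98.6049
= 16.824 N

16.824 N


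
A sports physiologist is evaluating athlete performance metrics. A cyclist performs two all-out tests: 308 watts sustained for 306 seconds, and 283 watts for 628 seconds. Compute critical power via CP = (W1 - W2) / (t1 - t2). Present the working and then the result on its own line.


W1 = P1 * t1 = 308 * 306 = 94248 J
W2 = P2 * t2 = 283 * 628 = 177724 J
CP = (94248 - 177724) / (306 - 628)
= 259.24 W

259.24 W


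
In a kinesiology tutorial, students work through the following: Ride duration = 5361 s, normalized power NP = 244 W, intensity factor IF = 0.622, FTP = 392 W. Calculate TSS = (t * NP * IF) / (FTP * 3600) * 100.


Numerator = 5361 * 244 * 0.622 = 813628.248
Denominator = 392 * 3600 = 1411200
TSS = 813628.248 / 1411200 * 100
= 57.66

57.66 TSS


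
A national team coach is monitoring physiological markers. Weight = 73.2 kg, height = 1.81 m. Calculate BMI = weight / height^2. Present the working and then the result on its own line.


height^2 = 1.81^2 = 3.2761
BMI = 73.2 / 3.2761 = 22.34 kg/m^2

22.34 kg/m^2


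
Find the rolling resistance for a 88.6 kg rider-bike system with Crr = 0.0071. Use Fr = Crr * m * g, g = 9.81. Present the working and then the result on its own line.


m * g = 88.6 * 9.81 = 869.166 N
Fr = 0.0071 * 869.166 = 6.171 N

6.171 N


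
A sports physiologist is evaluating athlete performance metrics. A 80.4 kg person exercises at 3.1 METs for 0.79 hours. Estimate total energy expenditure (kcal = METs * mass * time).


Energy = METs * mass(kg) * time(h)
= 3.1 * 80.4 * 0.79
= 196.9 kcal

196.9 kcal


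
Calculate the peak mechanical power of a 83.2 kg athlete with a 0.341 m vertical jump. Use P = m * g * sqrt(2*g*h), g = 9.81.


First, sqrt(2gh) = sqrt(2 * 9.81 * 0.341)
= sqrt(6.69042) = 2.586585 m/s
Power = 83.2 * 9.81 * 2.586585 = 2111.15 W

2111.15 W


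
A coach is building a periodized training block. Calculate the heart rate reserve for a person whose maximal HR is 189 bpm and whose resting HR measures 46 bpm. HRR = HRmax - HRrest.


HRmax = 189 bpm
HRrest = 46 bpm
HRR = 189 - 46 = 143 bpm

143 bpm


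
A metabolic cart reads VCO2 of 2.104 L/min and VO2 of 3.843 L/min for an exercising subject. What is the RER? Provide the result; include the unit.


RER = VCO2 / VO2 = 2.104 / 3.843 = 0.5475

0.5475


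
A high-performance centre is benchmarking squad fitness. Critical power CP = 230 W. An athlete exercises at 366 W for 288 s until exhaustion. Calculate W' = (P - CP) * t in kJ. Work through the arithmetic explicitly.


P - CP = 366 - 230 = 136 W
W' = 136 * 288 = 39168 J
= 39168 / 1000 = 39.168 kJ

39.168 kJ


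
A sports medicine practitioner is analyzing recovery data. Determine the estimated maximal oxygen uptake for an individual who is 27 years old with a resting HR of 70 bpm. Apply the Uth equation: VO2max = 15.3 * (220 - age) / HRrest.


HRmax = 220 - 27 = 193
VO2max = 15.3 * (193 / 70)
= 15.3 * 2.7571
= 42.18 mL/kg/min

42.18 mL/kg/min


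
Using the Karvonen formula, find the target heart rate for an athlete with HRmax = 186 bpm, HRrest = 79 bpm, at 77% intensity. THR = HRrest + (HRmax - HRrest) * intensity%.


HRR = 186 - 79 = 107
THR = 79 + 107 * 0.77
= 79 + 82.39
= 161.39 bpm

161.39 bpm


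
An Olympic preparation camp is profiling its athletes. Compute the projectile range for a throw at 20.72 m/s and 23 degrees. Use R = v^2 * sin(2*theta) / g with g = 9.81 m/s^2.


Two times the angle = 46 degrees
sin(46) = 0.71934
R = 429.3184 * 0.71934 / 9.81 = 31.481 m

31.481 m


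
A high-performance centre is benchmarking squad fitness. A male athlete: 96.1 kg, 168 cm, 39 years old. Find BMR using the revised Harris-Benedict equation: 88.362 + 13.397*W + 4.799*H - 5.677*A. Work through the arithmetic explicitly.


Intercept = 88.362
Weight contribution = 13.397 * 96.1 = 1287.4517
Height contribution = 4.799 * 168 = 806.232
Age contribution = 5.677 * 39 = 221.403
BMR = 88.362 + 1287.4517 + 806.232 - 221.403
= 1960.64 kcal/day

1960.64 kcal/day


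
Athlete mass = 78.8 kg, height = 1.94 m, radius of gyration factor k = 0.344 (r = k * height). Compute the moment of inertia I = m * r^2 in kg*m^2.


r = k * height = 0.344 * 1.94 = 0.66736 m
r^2 = 0.66736^2 = 0.445369
I = 78.8 * 0.445369 = 35.095 kg*m^2

35.095 kg*m^2


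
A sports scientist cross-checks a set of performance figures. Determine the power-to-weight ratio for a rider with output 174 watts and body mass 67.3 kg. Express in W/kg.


P/W = 174 / 67.3 = 2.585 W/kg

2.585 W/kg


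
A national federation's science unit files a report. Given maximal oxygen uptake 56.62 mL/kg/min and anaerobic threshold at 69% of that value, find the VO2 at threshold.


Percentage as decimal = 0.69
VO2 at AT = 56.62 * 0.69 = 39.07 mL/kg/min

39.07 mL/kg/min


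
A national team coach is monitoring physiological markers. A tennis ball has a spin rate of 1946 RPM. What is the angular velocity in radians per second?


Convert RPM to rad/s: multiply by 2*pi and divide by 60
omega = 1946 * 2 * pi / 60
= 203.785 rad/s

203.785 rad/s


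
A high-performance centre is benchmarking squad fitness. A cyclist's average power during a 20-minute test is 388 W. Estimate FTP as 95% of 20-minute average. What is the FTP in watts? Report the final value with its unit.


FTP = 20-min power * 0.95
= 388 * 0.95
= 368.6 W

368.6 W


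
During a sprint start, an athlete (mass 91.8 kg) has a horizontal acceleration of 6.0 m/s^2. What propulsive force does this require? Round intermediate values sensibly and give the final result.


Propulsive force = mass * acceleration
= 91.8 kg * 6.0 m/s^2
= 550.8 N

550.8 N


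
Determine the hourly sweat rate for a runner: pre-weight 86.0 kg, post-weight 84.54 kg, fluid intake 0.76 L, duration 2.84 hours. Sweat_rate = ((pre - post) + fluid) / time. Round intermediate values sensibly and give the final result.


Mass lost = 86.0 - 84.54 = 1.46 kg
Add fluid consumed: 1.46 + 0.76 = 2.22 L total sweat
Sweat rate = 2.22 / 2.84 = 0.782 L/h

0.782 L/h


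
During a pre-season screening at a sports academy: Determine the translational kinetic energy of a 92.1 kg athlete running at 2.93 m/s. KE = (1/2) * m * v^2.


KE = 0.5 * m * v^2
= 0.5 * 92.1 * 2.93^2
= 0.5 * 92.1 * 8.5849
= 395.33 J

395.33 J


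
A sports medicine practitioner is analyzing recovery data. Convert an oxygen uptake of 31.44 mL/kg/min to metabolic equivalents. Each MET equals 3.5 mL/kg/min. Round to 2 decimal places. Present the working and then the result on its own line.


One MET = 3.5 mL/kg/min
Number of METs = 31.44 / 3.5
= 8.98 METs

8.98 METs


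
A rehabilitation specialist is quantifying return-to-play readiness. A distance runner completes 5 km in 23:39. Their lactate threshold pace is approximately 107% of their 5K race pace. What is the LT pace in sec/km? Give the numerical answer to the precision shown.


Convert to seconds: 23 min 39 s = 1419 s
Pace per km = 1419 / 5 = 283.8 s/km
LT pace = 283.8 * 1.07 = 303.67 s/km

303.67 s/km


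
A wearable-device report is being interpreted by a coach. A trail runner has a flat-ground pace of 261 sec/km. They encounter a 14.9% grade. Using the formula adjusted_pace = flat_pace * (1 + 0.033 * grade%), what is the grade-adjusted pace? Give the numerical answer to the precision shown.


Grade factor = 1 + 0.033 * 14.9 = 1.4917
Adjusted = 261 * 1.4917 = 389.33 sec/km

389.33 s/km


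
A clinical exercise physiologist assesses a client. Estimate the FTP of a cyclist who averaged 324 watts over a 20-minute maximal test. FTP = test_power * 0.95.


FTP = 324 * 0.95 = 307.8 W

307.8 W


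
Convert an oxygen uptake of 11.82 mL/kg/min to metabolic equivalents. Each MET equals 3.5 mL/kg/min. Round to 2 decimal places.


One MET = 3.5 mL/kg/min
Number of METs = 11.82 / 3.5
= 3.38 METs

3.38 METs


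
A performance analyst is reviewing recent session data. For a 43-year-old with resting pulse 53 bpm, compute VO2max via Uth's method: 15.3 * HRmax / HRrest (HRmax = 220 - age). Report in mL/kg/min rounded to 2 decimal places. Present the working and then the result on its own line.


Step 1: HRmax = 220 - 43 = 177 bpm
Step 2: Ratio = 177 / 53 = 3.3396
Step 3: VO2max = 15.3 * 3.3396 = 51.1 mL/kg/min

51.1 mL/kg/min


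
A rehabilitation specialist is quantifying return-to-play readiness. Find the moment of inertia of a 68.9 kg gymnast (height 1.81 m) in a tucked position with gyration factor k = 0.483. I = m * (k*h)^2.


Radius of gyration = 0.483 * 1.81 = 0.87423 m
I = 68.9 * 0.87423^2
= 68.9 * 0.764278
= 52.659 kg*m^2

52.659 kg*m^2


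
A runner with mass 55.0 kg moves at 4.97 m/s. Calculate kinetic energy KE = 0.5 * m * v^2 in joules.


v^2 = 4.97^2 = 24.7009
KE = 0.5 * 55.0 * 24.7009
= 679.27 J

679.27 J


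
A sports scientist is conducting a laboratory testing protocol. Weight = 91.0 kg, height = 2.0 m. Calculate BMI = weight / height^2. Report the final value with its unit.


height^2 = 2.0^2 = 4.0
BMI = 91.0 / 4.0 = 22.75 kg/m^2

22.75 kg/m^2


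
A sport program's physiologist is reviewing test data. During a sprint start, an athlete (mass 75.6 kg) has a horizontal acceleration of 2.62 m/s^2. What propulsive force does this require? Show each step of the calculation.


Propulsive force = mass * acceleration
= 75.6 kg * 2.62 m/s^2
= 198.07 N

198.07 N


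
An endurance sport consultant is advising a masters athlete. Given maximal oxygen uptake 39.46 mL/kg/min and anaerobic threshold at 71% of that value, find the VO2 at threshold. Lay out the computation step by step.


Percentage as decimal = 0.71
VO2 at AT = 39.46 * 0.71 = 28.02 mL/kg/min

28.02 mL/kg/min


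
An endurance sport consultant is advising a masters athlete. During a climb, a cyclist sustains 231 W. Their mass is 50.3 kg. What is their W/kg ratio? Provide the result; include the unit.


Power-to-weight = 231 W / 50.3 kg
= 4.592 W/kg

4.592 W/kg


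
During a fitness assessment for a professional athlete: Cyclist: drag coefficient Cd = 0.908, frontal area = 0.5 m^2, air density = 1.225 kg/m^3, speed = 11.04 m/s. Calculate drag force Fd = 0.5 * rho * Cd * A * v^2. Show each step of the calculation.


v^2 = 11.04^2 = 121.8816
Fd = 0.5 * 1.225 * 0.908 * 0.5 * 121.8816
= 33.892 N

33.892 N


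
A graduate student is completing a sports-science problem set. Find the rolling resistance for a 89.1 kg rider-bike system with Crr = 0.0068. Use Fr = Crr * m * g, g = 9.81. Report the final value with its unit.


m * g = 89.1 * 9.81 = 874.071 N
Fr = 0.0068 * 874.071 = 5.944 N

5.944 N


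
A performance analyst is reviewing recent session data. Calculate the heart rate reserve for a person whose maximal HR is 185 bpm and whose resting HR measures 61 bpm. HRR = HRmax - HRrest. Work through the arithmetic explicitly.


HRmax = 185 bpm
HRrest = 61 bpm
HRR = 185 - 61 = 124 bpm

124 bpm


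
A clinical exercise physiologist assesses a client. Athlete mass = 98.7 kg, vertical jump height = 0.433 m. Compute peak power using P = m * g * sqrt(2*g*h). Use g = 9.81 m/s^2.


sqrt(2 * 9.81 * 0.433) = sqrt(8.49546) = 2.914697 m/s
P = 98.7 * 9.81 * 2.914697
= 2822.15 W

2822.15 W


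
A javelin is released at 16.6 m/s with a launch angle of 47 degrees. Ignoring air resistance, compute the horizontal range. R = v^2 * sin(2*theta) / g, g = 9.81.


Launch speed squared = 275.56
sin(2 * 47 deg) = 0.997564
Range = 275.56 * 0.997564 / 9.81
= 28.021 m

28.021 m


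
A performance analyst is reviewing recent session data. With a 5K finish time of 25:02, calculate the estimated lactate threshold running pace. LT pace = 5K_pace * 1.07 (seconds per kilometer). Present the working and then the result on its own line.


Race duration = 1502 s for 5 km
Average pace = 1502 / 5 = 300.4 s/km
LT pace = 300.4 * 1.07
= 321.43 s/km

321.43 s/km


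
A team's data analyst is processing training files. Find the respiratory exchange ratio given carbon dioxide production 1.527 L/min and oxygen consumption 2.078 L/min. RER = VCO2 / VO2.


VCO2 = 1.527 L/min
VO2 = 2.078 L/min
RER = 1.527 / 2.078 = 0.7348

0.7348


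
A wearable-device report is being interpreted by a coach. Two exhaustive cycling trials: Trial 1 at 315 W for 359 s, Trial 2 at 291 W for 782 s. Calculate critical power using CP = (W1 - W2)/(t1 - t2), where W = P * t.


W1 = 315 * 359 = 113085 J
W2 = 291 * 782 = 227562 J
CP = (113085 - 227562) / (359 - 782)
= -114477 / -423
= 270.63 W

270.63 W


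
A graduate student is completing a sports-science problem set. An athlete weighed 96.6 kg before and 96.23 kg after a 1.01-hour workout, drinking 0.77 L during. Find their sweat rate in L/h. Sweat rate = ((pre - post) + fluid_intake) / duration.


Body mass change = 0.37 kg
Total sweat loss = 0.37 + 0.77 = 1.14 L
Rate = 1.14 / 1.01 = 1.129 L/h

1.129 L/h


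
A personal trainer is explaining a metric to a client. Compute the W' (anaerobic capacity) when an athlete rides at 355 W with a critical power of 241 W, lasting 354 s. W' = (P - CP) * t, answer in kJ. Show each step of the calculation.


Above-CP power = 114 W
Duration = 354 s
W' = 114 * 354 = 40356 J
Convert: 40356 / 1000 = 40.356 kJ

40.356 kJ


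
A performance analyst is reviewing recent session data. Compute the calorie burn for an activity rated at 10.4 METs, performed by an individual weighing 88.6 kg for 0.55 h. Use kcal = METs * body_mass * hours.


Product of METs and mass = 10.4 * 88.6 = 921.44
Total kcal = 921.44 * 0.55 = 506.79 kcal

506.79 kcal


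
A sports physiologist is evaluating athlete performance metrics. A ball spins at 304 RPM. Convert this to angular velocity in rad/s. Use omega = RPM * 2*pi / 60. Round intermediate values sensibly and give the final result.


omega = 304 * 2 * pi / 60
= 304 * 6.28318531 / 60
= 1910.088 / 60
= 31.835 rad/s

31.835 rad/s


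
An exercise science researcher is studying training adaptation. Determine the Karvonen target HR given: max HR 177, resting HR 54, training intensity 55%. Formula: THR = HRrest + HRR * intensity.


HRR = HRmax - HRrest = 177 - 54 = 123
THR = 54 + 123 * 0.55
= 121.65 bpm

121.65 bpm


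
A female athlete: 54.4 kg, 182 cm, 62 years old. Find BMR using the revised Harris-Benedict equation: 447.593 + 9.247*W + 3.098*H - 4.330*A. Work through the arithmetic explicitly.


Intercept = 447.593
Weight contribution = 9.247 * 54.4 = 503.0368
Height contribution = 3.098 * 182 = 563.836
Age contribution = 4.33 * 62 = 268.46
BMR = 447.593 + 503.0368 + 563.836 - 268.46
= 1246.01 kcal/day

1246.01 kcal/day


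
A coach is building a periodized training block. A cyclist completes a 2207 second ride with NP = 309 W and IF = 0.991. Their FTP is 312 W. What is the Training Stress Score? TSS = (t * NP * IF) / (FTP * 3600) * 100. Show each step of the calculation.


t * NP * IF = 2207 * 309 * 0.991 = 675825.333
FTP * 3600 = 1123200
TSS = (675825.333 / 1123200) * 100 = 60.17

60.17 TSS


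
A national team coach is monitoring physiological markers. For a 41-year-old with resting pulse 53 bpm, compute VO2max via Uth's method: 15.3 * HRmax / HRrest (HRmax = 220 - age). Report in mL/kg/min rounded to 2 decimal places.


Step 1: HRmax = 220 - 41 = 179 bpm
Step 2: Ratio = 179 / 53 = 3.3774
Step 3: VO2max = 15.3 * 3.3774 = 51.67 mL/kg/min

51.67 mL/kg/min


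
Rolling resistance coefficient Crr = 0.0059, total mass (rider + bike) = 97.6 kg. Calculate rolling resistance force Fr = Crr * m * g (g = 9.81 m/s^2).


Fr = Crr * m * g
= 0.0059 * 97.6 * 9.81
= 5.649 N

5.649 N


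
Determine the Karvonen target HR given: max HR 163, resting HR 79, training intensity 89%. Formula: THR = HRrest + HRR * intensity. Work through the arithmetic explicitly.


HRR = HRmax - HRrest = 163 - 79 = 84
THR = 79 + 84 * 0.89
= 153.76 bpm

153.76 bpm


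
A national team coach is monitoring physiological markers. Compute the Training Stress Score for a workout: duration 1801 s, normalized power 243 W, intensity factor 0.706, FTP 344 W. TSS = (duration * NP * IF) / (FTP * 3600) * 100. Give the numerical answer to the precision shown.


Product = 1801 * 243 * 0.706 = 308975.958
Base = 344 * 3600 = 1238400
TSS = 308975.958 / 1238400 * 100 = 24.95

24.95 TSS


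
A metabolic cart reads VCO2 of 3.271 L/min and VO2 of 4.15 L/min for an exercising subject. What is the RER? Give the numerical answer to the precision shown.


RER = VCO2 / VO2 = 3.271 / 4.15 = 0.7882

0.7882


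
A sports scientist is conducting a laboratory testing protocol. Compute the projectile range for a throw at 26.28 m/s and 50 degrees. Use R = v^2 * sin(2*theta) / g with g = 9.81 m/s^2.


Two times the angle = 100 degrees
sin(100) = 0.984808
R = 690.6384 * 0.984808 / 9.81 = 69.332 m

69.332 m


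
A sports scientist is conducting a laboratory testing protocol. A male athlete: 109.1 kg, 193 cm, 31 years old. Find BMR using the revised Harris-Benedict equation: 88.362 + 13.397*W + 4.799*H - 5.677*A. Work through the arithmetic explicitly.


Intercept = 88.362
Weight contribution = 13.397 * 109.1 = 1461.6127
Height contribution = 4.799 * 193 = 926.207
Age contribution = 5.677 * 31 = 175.987
BMR = 88.362 + 1461.6127 + 926.207 - 175.987
= 2300.19 kcal/day

2300.19 kcal/day


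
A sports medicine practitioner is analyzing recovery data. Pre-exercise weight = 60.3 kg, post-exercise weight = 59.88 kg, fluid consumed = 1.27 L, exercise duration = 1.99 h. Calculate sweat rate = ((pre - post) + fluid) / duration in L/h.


Weight loss = 60.3 - 59.88 = 0.42 kg (approx L)
Total sweat = 0.42 + 1.27 = 1.69 L
Sweat rate = 1.69 / 1.99 = 0.849 L/h

0.849 L/h
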